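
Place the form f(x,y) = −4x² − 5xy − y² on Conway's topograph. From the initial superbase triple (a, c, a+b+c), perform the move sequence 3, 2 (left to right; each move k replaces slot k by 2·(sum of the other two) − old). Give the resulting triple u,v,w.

start (-4,-1,-10) = (f(1,0),f(0,1),f(1,1))
replace slot 3: 2·((-4)+(-1)) − (-10) = 0 → (-4,-1,0)
replace slot 2: 2·((-4)+0) − (-1) = -7 → (-4,-7,0)

-4,-7,0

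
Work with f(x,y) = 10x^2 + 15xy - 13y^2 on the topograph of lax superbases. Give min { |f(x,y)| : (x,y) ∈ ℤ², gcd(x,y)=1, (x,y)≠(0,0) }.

river: ρ → (-13,11,12)
river: ρ → (12,13,-12)
river: ρ → (-12,11,13)
river: ρ → (13,15,-10)
river: ρ → (-10,25,3)
river: ρ → (3,23,-18)
river: ρ → (-18,13,8)
river: ρ → (8,19,-12)
river: ρ → (-12,5,15)
river: ρ → (15,25,-2)
river: ρ → (-2,27,2)
river: ρ → (2,25,-15)
river: ρ → (-15,5,12)
river: ρ → (12,19,-8)
river: ρ → (-8,13,18)
river: ρ → (18,23,-3)
river: ρ → (-3,25,10)
river: ρ → (10,15,-13)
closes: descent 0, river 18
min |a| on river = 2

2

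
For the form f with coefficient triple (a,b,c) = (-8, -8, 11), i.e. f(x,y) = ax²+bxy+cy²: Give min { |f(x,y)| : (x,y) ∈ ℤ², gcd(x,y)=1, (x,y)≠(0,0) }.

descent: ρ → (11,8,-8)  [lands on river]
river: ρ → (-8,8,11)
river: ρ → (11,14,-5)
river: ρ → (-5,16,8)
river: ρ → (8,16,-5)
river: ρ → (-5,14,11)
closes: descent 1, river 6
min |a| on river = 5

5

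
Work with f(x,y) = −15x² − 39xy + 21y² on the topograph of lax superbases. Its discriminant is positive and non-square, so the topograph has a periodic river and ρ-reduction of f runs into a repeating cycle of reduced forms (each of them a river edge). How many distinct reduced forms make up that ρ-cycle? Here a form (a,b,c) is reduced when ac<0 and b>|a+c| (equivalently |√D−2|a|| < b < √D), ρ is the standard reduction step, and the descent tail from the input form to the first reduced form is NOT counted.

D = 2781, ⌊√D⌋ = 52
descent: ρ → (21,39,-15)  [lands on river]
river: ρ → (-15,51,3)
river: ρ → (3,51,-15)
river: ρ → (-15,39,21)
river: ρ → (21,45,-9)
river: ρ → (-9,45,21)
ρ-cycle length = 6 (tail of 1 descent step not counted)

6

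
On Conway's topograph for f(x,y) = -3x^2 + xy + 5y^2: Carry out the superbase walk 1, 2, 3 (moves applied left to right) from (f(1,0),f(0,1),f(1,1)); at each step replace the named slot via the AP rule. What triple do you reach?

start (-3,5,3) = (f(1,0),f(0,1),f(1,1))
replace slot 1: 2·(5+3) − (-3) = 19 → (19,5,3)
replace slot 2: 2·(19+3) − 5 = 39 → (19,39,3)
replace slot 3: 2·(19+39) − 3 = 113 → (19,39,113)

19,39,113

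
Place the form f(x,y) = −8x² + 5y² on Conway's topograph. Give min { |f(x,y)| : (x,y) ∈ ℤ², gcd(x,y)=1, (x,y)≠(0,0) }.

descent: ρ → (5,10,-3)  [lands on river]
river: ρ → (-3,8,8)
river: ρ → (8,8,-3)
river: ρ → (-3,10,5)
closes: descent 1, river 4
min |a| on river = 3

3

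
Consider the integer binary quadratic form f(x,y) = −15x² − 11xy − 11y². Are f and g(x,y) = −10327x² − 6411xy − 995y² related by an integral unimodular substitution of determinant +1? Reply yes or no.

D₁ = -539, D₂ = -539
f is negative-definite; reduce −f:
−f: flip: (15,11,11)→(11,-11,15)
−f: translate: b→11 (≡-11 mod 22), so (11,-11,15)→(11,11,15)
−f: reduced (well bottom): (11,11,15) with a≤c, −a<b≤a
flip sign back: reduced form of f is (-11,-11,-15)
g is negative-definite; reduce −g:
−g: flip: (10327,6411,995)→(995,-6411,10327)
−g: translate: b→-441 (≡-6411 mod 1990), so (995,-6411,10327)→(995,-441,49)
−g: flip: (995,-441,49)→(49,441,995)
−g: translate: b→49 (≡441 mod 98), so (49,441,995)→(49,49,15)
−g: flip: (49,49,15)→(15,-49,49)
−g: translate: b→11 (≡-49 mod 30), so (15,-49,49)→(15,11,11)
−g: flip: (15,11,11)→(11,-11,15)
−g: translate: b→11 (≡-11 mod 22), so (11,-11,15)→(11,11,15)
−g: reduced (well bottom): (11,11,15) with a≤c, −a<b≤a
flip sign back: reduced form of g is (-11,-11,-15)
reduced forms (-11, -11, -15) vs (-11, -11, -15) ⇒ equivalent

yes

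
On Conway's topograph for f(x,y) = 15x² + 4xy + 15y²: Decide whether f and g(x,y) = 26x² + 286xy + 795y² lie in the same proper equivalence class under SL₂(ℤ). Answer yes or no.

D₁ = -884, D₂ = -884
f: reduced (well bottom): (15,4,15) with a≤c, −a<b≤a
g: translate: b→26 (≡286 mod 52), so (26,286,795)→(26,26,15)
g: flip: (26,26,15)→(15,-26,26)
g: translate: b→4 (≡-26 mod 30), so (15,-26,26)→(15,4,15)
g: reduced (well bottom): (15,4,15) with a≤c, −a<b≤a
reduced forms (15, 4, 15) vs (15, 4, 15) ⇒ equivalent

yes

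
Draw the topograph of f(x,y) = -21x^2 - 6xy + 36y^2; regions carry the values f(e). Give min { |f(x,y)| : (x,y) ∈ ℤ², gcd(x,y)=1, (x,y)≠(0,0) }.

descent: ρ → (36,6,-21)
descent: ρ → (-21,36,21)  [lands on river]
river: ρ → (21,48,-9)
river: ρ → (-9,42,36)
river: ρ → (36,30,-15)
river: ρ → (-15,30,36)
river: ρ → (36,42,-9)
river: ρ → (-9,48,21)
river: ρ → (21,36,-21)
river: ρ → (-21,48,9)
river: ρ → (9,42,-36)
river: ρ → (-36,30,15)
river: ρ → (15,30,-36)
river: ρ → (-36,42,9)
river: ρ → (9,48,-21)
closes: descent 2, river 14
min |a| on river = 9

9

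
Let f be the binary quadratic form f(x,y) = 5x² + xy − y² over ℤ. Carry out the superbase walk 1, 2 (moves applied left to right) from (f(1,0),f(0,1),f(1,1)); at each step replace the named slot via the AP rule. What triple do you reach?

start (5,-1,5) = (f(1,0),f(0,1),f(1,1))
replace slot 1: 2·((-1)+5) − 5 = 3 → (3,-1,5)
replace slot 2: 2·(3+5) − (-1) = 17 → (3,17,5)

3,17,5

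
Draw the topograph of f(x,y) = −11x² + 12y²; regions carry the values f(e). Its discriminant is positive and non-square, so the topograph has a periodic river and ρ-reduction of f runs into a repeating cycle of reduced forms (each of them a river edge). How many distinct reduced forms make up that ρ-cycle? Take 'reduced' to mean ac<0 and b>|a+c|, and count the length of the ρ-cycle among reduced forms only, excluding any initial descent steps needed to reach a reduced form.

D = 528, ⌊√D⌋ = 22
descent: ρ → (12,0,-11)
descent: ρ → (-11,22,1)  [lands on river]
river: ρ → (1,22,-11)
ρ-cycle length = 2 (tail of 2 descent steps not counted)

2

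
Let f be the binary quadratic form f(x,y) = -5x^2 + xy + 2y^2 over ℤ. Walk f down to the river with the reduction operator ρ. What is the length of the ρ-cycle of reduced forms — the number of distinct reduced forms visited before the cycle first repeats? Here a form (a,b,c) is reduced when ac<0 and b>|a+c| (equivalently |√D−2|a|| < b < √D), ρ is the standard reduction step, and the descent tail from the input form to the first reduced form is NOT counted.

D = 41, ⌊√D⌋ = 6
descent: ρ → (2,3,-4)  [lands on river]
river: ρ → (-4,5,1)
river: ρ → (1,5,-4)
river: ρ → (-4,3,2)
river: ρ → (2,5,-2)
river: ρ → (-2,3,4)
river: ρ → (4,5,-1)
river: ρ → (-1,5,4)
river: ρ → (4,3,-2)
river: ρ → (-2,5,2)
ρ-cycle length = 10 (tail of 1 descent step not counted)

10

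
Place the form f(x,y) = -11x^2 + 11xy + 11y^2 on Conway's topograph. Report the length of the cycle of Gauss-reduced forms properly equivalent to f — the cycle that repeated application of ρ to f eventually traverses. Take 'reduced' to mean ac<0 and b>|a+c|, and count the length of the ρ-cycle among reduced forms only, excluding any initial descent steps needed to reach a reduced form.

D = 605, ⌊√D⌋ = 24
river: ρ → (11,11,-11)
river: ρ → (-11,11,11)
ρ-cycle length = 2 (tail of 0 descent steps not counted)

2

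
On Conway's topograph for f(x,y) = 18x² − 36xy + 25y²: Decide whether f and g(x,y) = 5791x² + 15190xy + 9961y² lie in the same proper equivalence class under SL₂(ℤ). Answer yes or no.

D₁ = -504, D₂ = -504
f: translate: b→0 (≡-36 mod 36), so (18,-36,25)→(18,0,7)
f: flip: (18,0,7)→(7,0,18)
f: reduced (well bottom): (7,0,18) with a≤c, −a<b≤a
g: translate: b→3608 (≡15190 mod 11582), so (5791,15190,9961)→(5791,3608,562)
g: flip: (5791,3608,562)→(562,-3608,5791)
g: translate: b→-236 (≡-3608 mod 1124), so (562,-3608,5791)→(562,-236,25)
g: flip: (562,-236,25)→(25,236,562)
g: translate: b→-14 (≡236 mod 50), so (25,236,562)→(25,-14,7)
g: flip: (25,-14,7)→(7,14,25)
g: translate: b→0 (≡14 mod 14), so (7,14,25)→(7,0,18)
g: reduced (well bottom): (7,0,18) with a≤c, −a<b≤a
reduced forms (7, 0, 18) vs (7, 0, 18) ⇒ equivalent

yes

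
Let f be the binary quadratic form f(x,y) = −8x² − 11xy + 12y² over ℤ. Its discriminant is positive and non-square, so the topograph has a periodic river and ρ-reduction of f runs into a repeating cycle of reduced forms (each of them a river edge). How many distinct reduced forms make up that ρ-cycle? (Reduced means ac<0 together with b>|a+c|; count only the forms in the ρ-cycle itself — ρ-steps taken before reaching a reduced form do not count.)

D = 505, ⌊√D⌋ = 22
descent: ρ → (12,11,-8)  [lands on river]
river: ρ → (-8,21,2)
river: ρ → (2,19,-18)
river: ρ → (-18,17,3)
river: ρ → (3,19,-12)
river: ρ → (-12,5,10)
river: ρ → (10,15,-7)
river: ρ → (-7,13,12)
ρ-cycle length = 8 (tail of 1 descent step not counted)

8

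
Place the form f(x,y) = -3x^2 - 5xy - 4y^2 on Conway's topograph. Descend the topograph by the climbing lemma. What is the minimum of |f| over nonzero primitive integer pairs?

translate: b→-1 (≡5 mod 6), so (3,5,4)→(3,-1,2)
flip: (3,-1,2)→(2,1,3)
reduced (well bottom): (2,1,3) with a≤c, −a<b≤a
well minimum |f| = |-2| = 2 (negative-definite)

2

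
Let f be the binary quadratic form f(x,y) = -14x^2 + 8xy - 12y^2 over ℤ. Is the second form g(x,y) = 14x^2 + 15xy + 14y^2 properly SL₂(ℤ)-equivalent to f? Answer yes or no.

D₁ = -608, D₂ = -559
discriminants differ ⇒ not SL₂(ℤ)-equivalent

no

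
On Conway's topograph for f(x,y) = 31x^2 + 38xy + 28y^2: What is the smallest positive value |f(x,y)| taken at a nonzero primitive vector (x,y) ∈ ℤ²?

translate: b→-24 (≡38 mod 62), so (31,38,28)→(31,-24,21)
flip: (31,-24,21)→(21,24,31)
translate: b→-18 (≡24 mod 42), so (21,24,31)→(21,-18,28)
reduced (well bottom): (21,-18,28) with a≤c, −a<b≤a
well minimum = a = 21

21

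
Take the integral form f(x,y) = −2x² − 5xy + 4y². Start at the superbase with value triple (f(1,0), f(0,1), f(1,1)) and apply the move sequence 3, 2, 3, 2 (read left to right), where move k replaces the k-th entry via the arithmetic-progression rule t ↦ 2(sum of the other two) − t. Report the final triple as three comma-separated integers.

start (-2,4,-3) = (f(1,0),f(0,1),f(1,1))
replace slot 3: 2·((-2)+4) − (-3) = 7 → (-2,4,7)
replace slot 2: 2·((-2)+7) − 4 = 6 → (-2,6,7)
replace slot 3: 2·((-2)+6) − 7 = 1 → (-2,6,1)
replace slot 2: 2·((-2)+1) − 6 = -8 → (-2,-8,1)

-2,-8,1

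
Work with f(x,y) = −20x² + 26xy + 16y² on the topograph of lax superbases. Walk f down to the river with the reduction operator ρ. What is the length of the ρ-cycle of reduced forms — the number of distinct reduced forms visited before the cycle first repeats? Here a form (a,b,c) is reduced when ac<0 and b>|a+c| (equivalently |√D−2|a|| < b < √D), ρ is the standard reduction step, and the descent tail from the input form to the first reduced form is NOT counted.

D = 1956, ⌊√D⌋ = 44
river: ρ → (16,38,-8)
river: ρ → (-8,42,6)
river: ρ → (6,42,-8)
river: ρ → (-8,38,16)
river: ρ → (16,26,-20)
river: ρ → (-20,14,22)
river: ρ → (22,30,-12)
river: ρ → (-12,42,4)
river: ρ → (4,38,-32)
river: ρ → (-32,26,10)
river: ρ → (10,34,-20)
river: ρ → (-20,6,24)
river: ρ → (24,42,-2)
river: ρ → (-2,42,24)
river: ρ → (24,6,-20)
river: ρ → (-20,34,10)
river: ρ → (10,26,-32)
river: ρ → (-32,38,4)
river: ρ → (4,42,-12)
river: ρ → (-12,30,22)
river: ρ → (22,14,-20)
river: ρ → (-20,26,16)
ρ-cycle length = 22 (tail of 0 descent steps not counted)

22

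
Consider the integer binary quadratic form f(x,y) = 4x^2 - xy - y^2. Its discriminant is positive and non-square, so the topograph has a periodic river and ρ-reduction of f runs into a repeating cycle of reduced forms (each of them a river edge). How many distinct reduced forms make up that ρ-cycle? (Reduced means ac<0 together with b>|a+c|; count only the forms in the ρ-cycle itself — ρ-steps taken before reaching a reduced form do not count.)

D = 17, ⌊√D⌋ = 4
descent: ρ → (-1,3,2)  [lands on river]
river: ρ → (2,1,-2)
river: ρ → (-2,3,1)
river: ρ → (1,3,-2)
river: ρ → (-2,1,2)
river: ρ → (2,3,-1)
ρ-cycle length = 6 (tail of 1 descent step not counted)

6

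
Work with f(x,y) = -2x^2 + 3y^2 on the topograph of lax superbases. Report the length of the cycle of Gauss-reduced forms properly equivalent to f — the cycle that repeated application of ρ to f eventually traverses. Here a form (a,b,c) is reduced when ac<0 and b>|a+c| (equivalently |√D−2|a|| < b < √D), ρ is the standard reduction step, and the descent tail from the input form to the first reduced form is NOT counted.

D = 24, ⌊√D⌋ = 4
descent: ρ → (3,0,-2)
descent: ρ → (-2,4,1)  [lands on river]
river: ρ → (1,4,-2)
ρ-cycle length = 2 (tail of 2 descent steps not counted)

2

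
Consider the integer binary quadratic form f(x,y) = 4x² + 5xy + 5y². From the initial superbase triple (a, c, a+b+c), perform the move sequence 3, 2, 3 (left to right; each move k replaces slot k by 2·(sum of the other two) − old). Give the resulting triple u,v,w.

start (4,5,14) = (f(1,0),f(0,1),f(1,1))
replace slot 3: 2·(4+5) − 14 = 4 → (4,5,4)
replace slot 2: 2·(4+4) − 5 = 11 → (4,11,4)
replace slot 3: 2·(4+11) − 4 = 26 → (4,11,26)

4,11,26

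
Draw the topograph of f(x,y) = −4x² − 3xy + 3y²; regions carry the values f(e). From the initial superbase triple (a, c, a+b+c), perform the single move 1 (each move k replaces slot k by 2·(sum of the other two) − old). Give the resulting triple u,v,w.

start (-4,3,-4) = (f(1,0),f(0,1),f(1,1))
replace slot 1: 2·(3+(-4)) − (-4) = 2 → (2,3,-4)

2,3,-4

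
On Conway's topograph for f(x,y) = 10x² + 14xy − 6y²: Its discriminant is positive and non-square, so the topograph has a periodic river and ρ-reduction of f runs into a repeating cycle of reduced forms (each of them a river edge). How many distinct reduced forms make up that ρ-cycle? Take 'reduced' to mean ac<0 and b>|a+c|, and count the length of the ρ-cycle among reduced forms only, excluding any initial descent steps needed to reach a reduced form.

D = 436, ⌊√D⌋ = 20
river: ρ → (-6,10,14)
river: ρ → (14,18,-2)
river: ρ → (-2,18,14)
river: ρ → (14,10,-6)
river: ρ → (-6,14,10)
river: ρ → (10,6,-10)
river: ρ → (-10,14,6)
river: ρ → (6,10,-14)
river: ρ → (-14,18,2)
river: ρ → (2,18,-14)
river: ρ → (-14,10,6)
river: ρ → (6,14,-10)
river: ρ → (-10,6,10)
river: ρ → (10,14,-6)
ρ-cycle length = 14 (tail of 0 descent steps not counted)

14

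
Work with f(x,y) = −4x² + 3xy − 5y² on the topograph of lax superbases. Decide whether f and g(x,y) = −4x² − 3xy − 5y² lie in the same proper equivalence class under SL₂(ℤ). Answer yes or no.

D₁ = -71, D₂ = -71
f is negative-definite; reduce −f:
−f: reduced (well bottom): (4,-3,5) with a≤c, −a<b≤a
flip sign back: reduced form of f is (-4,3,-5)
g is negative-definite; reduce −g:
−g: reduced (well bottom): (4,3,5) with a≤c, −a<b≤a
flip sign back: reduced form of g is (-4,-3,-5)
reduced forms (-4, 3, -5) vs (-4, -3, -5) ⇒ inequivalent

no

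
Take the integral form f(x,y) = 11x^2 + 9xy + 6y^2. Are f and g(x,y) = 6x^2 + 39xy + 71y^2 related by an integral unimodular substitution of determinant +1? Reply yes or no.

D₁ = -183, D₂ = -183
f: flip: (11,9,6)→(6,-9,11)
f: translate: b→3 (≡-9 mod 12), so (6,-9,11)→(6,3,8)
f: reduced (well bottom): (6,3,8) with a≤c, −a<b≤a
g: translate: b→3 (≡39 mod 12), so (6,39,71)→(6,3,8)
g: reduced (well bottom): (6,3,8) with a≤c, −a<b≤a
reduced forms (6, 3, 8) vs (6, 3, 8) ⇒ equivalent

yes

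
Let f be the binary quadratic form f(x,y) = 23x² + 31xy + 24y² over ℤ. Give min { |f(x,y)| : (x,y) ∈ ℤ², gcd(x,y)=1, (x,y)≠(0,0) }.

translate: b→-15 (≡31 mod 46), so (23,31,24)→(23,-15,16)
flip: (23,-15,16)→(16,15,23)
reduced (well bottom): (16,15,23) with a≤c, −a<b≤a
well minimum = a = 16

16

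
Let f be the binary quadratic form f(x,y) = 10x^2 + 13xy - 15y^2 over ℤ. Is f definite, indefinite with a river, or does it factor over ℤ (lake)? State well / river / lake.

D = b²−4ac = 13² − 4·10·(-15) = 769
D > 0 non-square ⇒ indefinite ⇒ periodic river

river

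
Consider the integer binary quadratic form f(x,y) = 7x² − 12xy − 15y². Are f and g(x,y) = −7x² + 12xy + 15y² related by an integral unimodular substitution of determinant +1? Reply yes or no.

D₁ = 564, D₂ = 564
river cycle of f (length 6): (-15, 12, 7), (7, 16, -11), (-11, 6, 12), (12, 18, -5), (-5, 22, 4), (4, 18, -15)
river cycle of g (length 6): (15, 18, -4), (-4, 22, 5), (5, 18, -12), (-12, 6, 11), (11, 16, -7), (-7, 12, 15)
cycles differ ⇒ inequivalent

no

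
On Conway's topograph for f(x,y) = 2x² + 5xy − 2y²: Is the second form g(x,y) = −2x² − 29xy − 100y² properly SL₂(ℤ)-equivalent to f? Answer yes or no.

D₁ = 41, D₂ = 41
river cycle of f (length 10): (-2, 3, 4), (4, 5, -1), (-1, 5, 4), (4, 3, -2), (-2, 5, 2), (2, 3, -4), (-4, 5, 1), (1, 5, -4), (-4, 3, 2), (2, 5, -2)
river cycle of g (length 10): (-2, 3, 4), (4, 5, -1), (-1, 5, 4), (4, 3, -2), (-2, 5, 2), (2, 3, -4), (-4, 5, 1), (1, 5, -4), (-4, 3, 2), (2, 5, -2)
cycles coincide ⇒ equivalent

yes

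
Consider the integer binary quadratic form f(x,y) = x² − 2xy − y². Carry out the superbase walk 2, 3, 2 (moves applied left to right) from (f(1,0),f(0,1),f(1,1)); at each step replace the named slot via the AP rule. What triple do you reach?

start (1,-1,-2) = (f(1,0),f(0,1),f(1,1))
replace slot 2: 2·(1+(-2)) − (-1) = -1 → (1,-1,-2)
replace slot 3: 2·(1+(-1)) − (-2) = 2 → (1,-1,2)
replace slot 2: 2·(1+2) − (-1) = 7 → (1,7,2)

1,7,2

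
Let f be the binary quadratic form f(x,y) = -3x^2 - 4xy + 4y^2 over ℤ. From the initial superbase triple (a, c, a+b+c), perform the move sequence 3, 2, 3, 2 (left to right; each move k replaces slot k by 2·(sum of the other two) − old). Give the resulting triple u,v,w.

start (-3,4,-3) = (f(1,0),f(0,1),f(1,1))
replace slot 3: 2·((-3)+4) − (-3) = 5 → (-3,4,5)
replace slot 2: 2·((-3)+5) − 4 = 0 → (-3,0,5)
replace slot 3: 2·((-3)+0) − 5 = -11 → (-3,0,-11)
replace slot 2: 2·((-3)+(-11)) − 0 = -28 → (-3,-28,-11)

-3,-28,-11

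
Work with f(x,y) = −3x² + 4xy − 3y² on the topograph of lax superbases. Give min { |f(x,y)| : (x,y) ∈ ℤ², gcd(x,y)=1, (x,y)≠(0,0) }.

translate: b→2 (≡-4 mod 6), so (3,-4,3)→(3,2,2)
flip: (3,2,2)→(2,-2,3)
translate: b→2 (≡-2 mod 4), so (2,-2,3)→(2,2,3)
reduced (well bottom): (2,2,3) with a≤c, −a<b≤a
well minimum |f| = |-2| = 2 (negative-definite)

2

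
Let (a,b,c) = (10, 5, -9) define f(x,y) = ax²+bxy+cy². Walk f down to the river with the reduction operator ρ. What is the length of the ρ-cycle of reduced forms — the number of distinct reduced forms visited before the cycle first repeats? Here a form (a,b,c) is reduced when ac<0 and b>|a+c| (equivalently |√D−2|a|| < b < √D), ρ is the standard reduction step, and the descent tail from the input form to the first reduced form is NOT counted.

D = 385, ⌊√D⌋ = 19
river: ρ → (-9,13,6)
river: ρ → (6,11,-11)
river: ρ → (-11,11,6)
river: ρ → (6,13,-9)
river: ρ → (-9,5,10)
river: ρ → (10,15,-4)
river: ρ → (-4,17,6)
river: ρ → (6,19,-1)
river: ρ → (-1,19,6)
river: ρ → (6,17,-4)
river: ρ → (-4,15,10)
river: ρ → (10,5,-9)
ρ-cycle length = 12 (tail of 0 descent steps not counted)

12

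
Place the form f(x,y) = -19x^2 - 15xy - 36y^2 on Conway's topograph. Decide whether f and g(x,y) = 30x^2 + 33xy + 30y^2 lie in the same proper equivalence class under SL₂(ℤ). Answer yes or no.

D₁ = -2511, D₂ = -2511
f is negative-definite; reduce −f:
−f: reduced (well bottom): (19,15,36) with a≤c, −a<b≤a
flip sign back: reduced form of f is (-19,-15,-36)
g: translate: b→-27 (≡33 mod 60), so (30,33,30)→(30,-27,27)
g: flip: (30,-27,27)→(27,27,30)
g: reduced (well bottom): (27,27,30) with a≤c, −a<b≤a
reduced forms (-19, -15, -36) vs (27, 27, 30) ⇒ inequivalent

no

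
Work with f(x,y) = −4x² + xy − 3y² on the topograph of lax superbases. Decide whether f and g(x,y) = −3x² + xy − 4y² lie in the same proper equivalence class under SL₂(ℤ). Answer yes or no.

D₁ = -47, D₂ = -47
f is negative-definite; reduce −f:
−f: flip: (4,-1,3)→(3,1,4)
−f: reduced (well bottom): (3,1,4) with a≤c, −a<b≤a
flip sign back: reduced form of f is (-3,-1,-4)
g is negative-definite; reduce −g:
−g: reduced (well bottom): (3,-1,4) with a≤c, −a<b≤a
flip sign back: reduced form of g is (-3,1,-4)
reduced forms (-3, -1, -4) vs (-3, 1, -4) ⇒ inequivalent

no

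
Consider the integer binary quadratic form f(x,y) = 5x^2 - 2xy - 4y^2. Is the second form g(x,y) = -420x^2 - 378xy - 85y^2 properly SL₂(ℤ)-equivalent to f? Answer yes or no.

D₁ = 84, D₂ = 84
river cycle of f (length 6): (-4, 2, 5), (5, 8, -1), (-1, 8, 5), (5, 2, -4), (-4, 6, 3), (3, 6, -4)
river cycle of g (length 6): (-4, 2, 5), (5, 8, -1), (-1, 8, 5), (5, 2, -4), (-4, 6, 3), (3, 6, -4)
cycles coincide ⇒ equivalent

yes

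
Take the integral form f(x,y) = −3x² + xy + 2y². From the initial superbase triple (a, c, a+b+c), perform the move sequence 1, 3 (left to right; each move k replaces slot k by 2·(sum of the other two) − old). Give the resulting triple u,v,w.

start (-3,2,0) = (f(1,0),f(0,1),f(1,1))
replace slot 1: 2·(2+0) − (-3) = 7 → (7,2,0)
replace slot 3: 2·(7+2) − 0 = 18 → (7,2,18)

7,2,18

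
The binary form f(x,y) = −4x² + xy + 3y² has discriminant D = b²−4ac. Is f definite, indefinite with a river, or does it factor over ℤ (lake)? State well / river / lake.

D = b²−4ac = 1² − 4·(-4)·3 = 49
D = 7² is a perfect square ⇒ form factors over ℤ ⇒ lakes

lake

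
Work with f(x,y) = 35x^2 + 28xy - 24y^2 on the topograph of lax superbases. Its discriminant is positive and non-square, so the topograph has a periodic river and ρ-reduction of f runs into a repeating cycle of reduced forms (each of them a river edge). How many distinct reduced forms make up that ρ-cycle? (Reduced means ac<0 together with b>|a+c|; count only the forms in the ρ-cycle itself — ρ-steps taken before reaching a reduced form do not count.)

D = 4144, ⌊√D⌋ = 64
river: ρ → (-24,20,39)
river: ρ → (39,58,-5)
river: ρ → (-5,62,15)
river: ρ → (15,58,-13)
river: ρ → (-13,46,39)
river: ρ → (39,32,-20)
river: ρ → (-20,48,23)
river: ρ → (23,44,-24)
river: ρ → (-24,52,15)
river: ρ → (15,38,-45)
river: ρ → (-45,52,8)
river: ρ → (8,60,-17)
river: ρ → (-17,42,35)
river: ρ → (35,28,-24)
ρ-cycle length = 14 (tail of 0 descent steps not counted)

14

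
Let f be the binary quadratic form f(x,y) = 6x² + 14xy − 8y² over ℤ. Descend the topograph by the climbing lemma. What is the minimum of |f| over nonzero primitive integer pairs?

river: ρ → (-8,18,2)
river: ρ → (2,18,-8)
river: ρ → (-8,14,6)
river: ρ → (6,10,-12)
river: ρ → (-12,14,4)
river: ρ → (4,18,-4)
river: ρ → (-4,14,12)
river: ρ → (12,10,-6)
river: ρ → (-6,14,8)
river: ρ → (8,18,-2)
river: ρ → (-2,18,8)
river: ρ → (8,14,-6)
river: ρ → (-6,10,12)
river: ρ → (12,14,-4)
river: ρ → (-4,18,4)
river: ρ → (4,14,-12)
river: ρ → (-12,10,6)
river: ρ → (6,14,-8)
closes: descent 0, river 18
min |a| on river = 2

2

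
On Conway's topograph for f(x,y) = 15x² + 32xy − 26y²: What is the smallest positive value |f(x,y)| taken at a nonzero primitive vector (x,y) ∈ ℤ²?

river: ρ → (-26,20,21)
river: ρ → (21,22,-25)
river: ρ → (-25,28,18)
river: ρ → (18,44,-9)
river: ρ → (-9,46,13)
river: ρ → (13,32,-30)
river: ρ → (-30,28,15)
river: ρ → (15,32,-26)
closes: descent 0, river 8
min |a| on river = 9

9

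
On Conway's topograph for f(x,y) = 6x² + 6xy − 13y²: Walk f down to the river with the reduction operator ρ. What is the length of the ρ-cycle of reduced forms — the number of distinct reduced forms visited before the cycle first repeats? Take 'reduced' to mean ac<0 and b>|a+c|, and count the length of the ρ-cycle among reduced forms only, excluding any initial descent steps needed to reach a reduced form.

D = 348, ⌊√D⌋ = 18
descent: ρ → (-13,-6,6)
descent: ρ → (6,18,-1)  [lands on river]
river: ρ → (-1,18,6)
ρ-cycle length = 2 (tail of 2 descent steps not counted)

2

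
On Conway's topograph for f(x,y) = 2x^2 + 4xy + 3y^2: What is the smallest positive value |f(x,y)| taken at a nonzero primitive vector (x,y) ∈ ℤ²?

translate: b→0 (≡4 mod 4), so (2,4,3)→(2,0,1)
flip: (2,0,1)→(1,0,2)
reduced (well bottom): (1,0,2) with a≤c, −a<b≤a
well minimum = a = 1

1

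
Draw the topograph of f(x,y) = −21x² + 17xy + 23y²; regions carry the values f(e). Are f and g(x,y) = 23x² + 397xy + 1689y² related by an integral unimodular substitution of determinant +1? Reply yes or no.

D₁ = 2221, D₂ = 2221
river cycle of f (length 58): (23, 29, -15), (-15, 31, 21), (21, 11, -25), (-25, 39, 7), (7, 45, -7), (-7, 39, 25), (25, 11, -21), (-21, 31, 15), (15, 29, -23), (-23, 17, 21), … (48 more)
river cycle of g (length 58): (23, 29, -15), (-15, 31, 21), (21, 11, -25), (-25, 39, 7), (7, 45, -7), (-7, 39, 25), (25, 11, -21), (-21, 31, 15), (15, 29, -23), (-23, 17, 21), … (48 more)
cycles coincide ⇒ equivalent

yes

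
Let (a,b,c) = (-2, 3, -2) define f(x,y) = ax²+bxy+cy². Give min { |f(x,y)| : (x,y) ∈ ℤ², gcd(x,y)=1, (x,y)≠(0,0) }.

translate: b→1 (≡-3 mod 4), so (2,-3,2)→(2,1,1)
flip: (2,1,1)→(1,-1,2)
translate: b→1 (≡-1 mod 2), so (1,-1,2)→(1,1,2)
reduced (well bottom): (1,1,2) with a≤c, −a<b≤a
well minimum |f| = |-1| = 1 (negative-definite)

1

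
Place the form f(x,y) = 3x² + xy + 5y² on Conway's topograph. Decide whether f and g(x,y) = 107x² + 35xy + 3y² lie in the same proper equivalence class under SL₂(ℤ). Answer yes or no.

D₁ = -59, D₂ = -59
f: reduced (well bottom): (3,1,5) with a≤c, −a<b≤a
g: flip: (107,35,3)→(3,-35,107)
g: translate: b→1 (≡-35 mod 6), so (3,-35,107)→(3,1,5)
g: reduced (well bottom): (3,1,5) with a≤c, −a<b≤a
reduced forms (3, 1, 5) vs (3, 1, 5) ⇒ equivalent

yes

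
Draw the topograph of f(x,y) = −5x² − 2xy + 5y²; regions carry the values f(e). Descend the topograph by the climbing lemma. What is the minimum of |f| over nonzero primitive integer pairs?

descent: ρ → (5,2,-5)  [lands on river]
river: ρ → (-5,8,2)
river: ρ → (2,8,-5)
river: ρ → (-5,2,5)
river: ρ → (5,8,-2)
river: ρ → (-2,8,5)
closes: descent 1, river 6
min |a| on river = 2

2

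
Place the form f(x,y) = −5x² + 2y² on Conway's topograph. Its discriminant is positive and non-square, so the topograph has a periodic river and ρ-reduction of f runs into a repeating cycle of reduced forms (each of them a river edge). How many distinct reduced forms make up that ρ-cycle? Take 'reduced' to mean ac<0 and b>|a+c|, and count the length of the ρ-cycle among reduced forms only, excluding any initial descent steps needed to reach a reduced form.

D = 40, ⌊√D⌋ = 6
descent: ρ → (2,4,-3)  [lands on river]
river: ρ → (-3,2,3)
river: ρ → (3,4,-2)
river: ρ → (-2,4,3)
river: ρ → (3,2,-3)
river: ρ → (-3,4,2)
ρ-cycle length = 6 (tail of 1 descent step not counted)

6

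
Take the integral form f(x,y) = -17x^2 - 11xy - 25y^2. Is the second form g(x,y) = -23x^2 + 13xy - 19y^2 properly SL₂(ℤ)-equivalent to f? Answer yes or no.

D₁ = -1579, D₂ = -1579
f is negative-definite; reduce −f:
−f: reduced (well bottom): (17,11,25) with a≤c, −a<b≤a
flip sign back: reduced form of f is (-17,-11,-25)
g is negative-definite; reduce −g:
−g: flip: (23,-13,19)→(19,13,23)
−g: reduced (well bottom): (19,13,23) with a≤c, −a<b≤a
flip sign back: reduced form of g is (-19,-13,-23)
reduced forms (-17, -11, -25) vs (-19, -13, -23) ⇒ inequivalent

no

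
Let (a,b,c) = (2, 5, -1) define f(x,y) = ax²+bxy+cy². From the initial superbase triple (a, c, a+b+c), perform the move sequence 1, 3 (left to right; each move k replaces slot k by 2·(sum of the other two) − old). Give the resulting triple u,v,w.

start (2,-1,6) = (f(1,0),f(0,1),f(1,1))
replace slot 1: 2·((-1)+6) − 2 = 8 → (8,-1,6)
replace slot 3: 2·(8+(-1)) − 6 = 8 → (8,-1,8)

8,-1,8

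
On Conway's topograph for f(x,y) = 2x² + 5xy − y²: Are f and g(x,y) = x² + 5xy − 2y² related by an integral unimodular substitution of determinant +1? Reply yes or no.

D₁ = 33, D₂ = 33
river cycle of f (length 4): (-1, 5, 2), (2, 3, -3), (-3, 3, 2), (2, 5, -1)
river cycle of g (length 4): (-2, 3, 3), (3, 3, -2), (-2, 5, 1), (1, 5, -2)
cycles differ ⇒ inequivalent

no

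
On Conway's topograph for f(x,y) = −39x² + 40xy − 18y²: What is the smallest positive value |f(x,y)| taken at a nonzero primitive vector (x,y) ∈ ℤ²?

translate: b→38 (≡-40 mod 78), so (39,-40,18)→(39,38,17)
flip: (39,38,17)→(17,-38,39)
translate: b→-4 (≡-38 mod 34), so (17,-38,39)→(17,-4,18)
reduced (well bottom): (17,-4,18) with a≤c, −a<b≤a
well minimum |f| = |-17| = 17 (negative-definite)

17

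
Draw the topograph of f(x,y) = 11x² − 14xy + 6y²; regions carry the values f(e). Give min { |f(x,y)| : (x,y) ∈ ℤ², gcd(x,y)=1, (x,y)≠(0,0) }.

translate: b→8 (≡-14 mod 22), so (11,-14,6)→(11,8,3)
flip: (11,8,3)→(3,-8,11)
translate: b→-2 (≡-8 mod 6), so (3,-8,11)→(3,-2,6)
reduced (well bottom): (3,-2,6) with a≤c, −a<b≤a
well minimum = a = 3

3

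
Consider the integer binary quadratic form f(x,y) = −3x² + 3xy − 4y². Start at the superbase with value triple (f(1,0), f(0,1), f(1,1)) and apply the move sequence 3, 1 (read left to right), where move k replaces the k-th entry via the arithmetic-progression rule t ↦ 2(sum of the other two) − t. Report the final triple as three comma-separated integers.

start (-3,-4,-4) = (f(1,0),f(0,1),f(1,1))
replace slot 3: 2·((-3)+(-4)) − (-4) = -10 → (-3,-4,-10)
replace slot 1: 2·((-4)+(-10)) − (-3) = -25 → (-25,-4,-10)

-25,-4,-10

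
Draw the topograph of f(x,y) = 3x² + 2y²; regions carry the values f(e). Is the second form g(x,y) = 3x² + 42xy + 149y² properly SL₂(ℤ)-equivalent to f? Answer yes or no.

D₁ = -24, D₂ = -24
f: flip: (3,0,2)→(2,0,3)
f: reduced (well bottom): (2,0,3) with a≤c, −a<b≤a
g: translate: b→0 (≡42 mod 6), so (3,42,149)→(3,0,2)
g: flip: (3,0,2)→(2,0,3)
g: reduced (well bottom): (2,0,3) with a≤c, −a<b≤a
reduced forms (2, 0, 3) vs (2, 0, 3) ⇒ equivalent

yes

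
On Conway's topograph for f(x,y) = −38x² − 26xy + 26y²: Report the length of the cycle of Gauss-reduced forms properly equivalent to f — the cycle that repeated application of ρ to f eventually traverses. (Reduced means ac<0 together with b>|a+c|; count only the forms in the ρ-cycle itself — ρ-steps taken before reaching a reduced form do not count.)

D = 4628, ⌊√D⌋ = 68
descent: ρ → (26,26,-38)  [lands on river]
river: ρ → (-38,50,14)
river: ρ → (14,62,-14)
river: ρ → (-14,50,38)
river: ρ → (38,26,-26)
river: ρ → (-26,26,38)
river: ρ → (38,50,-14)
river: ρ → (-14,62,14)
river: ρ → (14,50,-38)
river: ρ → (-38,26,26)
ρ-cycle length = 10 (tail of 1 descent step not counted)

10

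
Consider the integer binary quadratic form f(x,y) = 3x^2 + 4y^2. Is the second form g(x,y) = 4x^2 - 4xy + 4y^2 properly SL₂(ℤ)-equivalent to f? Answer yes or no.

D₁ = -48, D₂ = -48
f: reduced (well bottom): (3,0,4) with a≤c, −a<b≤a
g: translate: b→4 (≡-4 mod 8), so (4,-4,4)→(4,4,4)
g: reduced (well bottom): (4,4,4) with a≤c, −a<b≤a
reduced forms (3, 0, 4) vs (4, 4, 4) ⇒ inequivalent

no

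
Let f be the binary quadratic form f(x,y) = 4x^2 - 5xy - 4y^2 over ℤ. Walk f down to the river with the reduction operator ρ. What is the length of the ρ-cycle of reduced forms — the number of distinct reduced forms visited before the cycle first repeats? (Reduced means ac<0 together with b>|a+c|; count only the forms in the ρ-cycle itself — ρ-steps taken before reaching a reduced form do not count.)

D = 89, ⌊√D⌋ = 9
descent: ρ → (-4,5,4)  [lands on river]
river: ρ → (4,3,-5)
river: ρ → (-5,7,2)
river: ρ → (2,9,-1)
river: ρ → (-1,9,2)
river: ρ → (2,7,-5)
river: ρ → (-5,3,4)
river: ρ → (4,5,-4)
river: ρ → (-4,3,5)
river: ρ → (5,7,-2)
river: ρ → (-2,9,1)
river: ρ → (1,9,-2)
river: ρ → (-2,7,5)
river: ρ → (5,3,-4)
ρ-cycle length = 14 (tail of 1 descent step not counted)

14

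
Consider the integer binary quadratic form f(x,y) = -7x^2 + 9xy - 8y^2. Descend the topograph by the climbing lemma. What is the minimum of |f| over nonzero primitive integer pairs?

translate: b→5 (≡-9 mod 14), so (7,-9,8)→(7,5,6)
flip: (7,5,6)→(6,-5,7)
reduced (well bottom): (6,-5,7) with a≤c, −a<b≤a
well minimum |f| = |-6| = 6 (negative-definite)

6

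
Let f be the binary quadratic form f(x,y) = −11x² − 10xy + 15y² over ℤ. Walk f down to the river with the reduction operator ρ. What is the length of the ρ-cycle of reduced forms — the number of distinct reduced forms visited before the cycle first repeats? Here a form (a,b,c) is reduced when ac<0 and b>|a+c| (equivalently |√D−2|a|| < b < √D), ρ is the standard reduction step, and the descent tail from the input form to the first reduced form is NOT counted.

D = 760, ⌊√D⌋ = 27
descent: ρ → (15,10,-11)  [lands on river]
river: ρ → (-11,12,14)
river: ρ → (14,16,-9)
river: ρ → (-9,20,10)
river: ρ → (10,20,-9)
river: ρ → (-9,16,14)
river: ρ → (14,12,-11)
river: ρ → (-11,10,15)
river: ρ → (15,20,-6)
river: ρ → (-6,16,21)
river: ρ → (21,26,-1)
river: ρ → (-1,26,21)
river: ρ → (21,16,-6)
river: ρ → (-6,20,15)
ρ-cycle length = 14 (tail of 1 descent step not counted)

14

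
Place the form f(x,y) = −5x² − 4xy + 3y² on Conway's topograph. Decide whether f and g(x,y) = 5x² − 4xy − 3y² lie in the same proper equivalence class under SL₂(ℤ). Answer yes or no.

D₁ = 76, D₂ = 76
river cycle of f (length 6): (3, 4, -5), (-5, 6, 2), (2, 6, -5), (-5, 4, 3), (3, 8, -1), (-1, 8, 3)
river cycle of g (length 6): (-3, 4, 5), (5, 6, -2), (-2, 6, 5), (5, 4, -3), (-3, 8, 1), (1, 8, -3)
cycles differ ⇒ inequivalent

no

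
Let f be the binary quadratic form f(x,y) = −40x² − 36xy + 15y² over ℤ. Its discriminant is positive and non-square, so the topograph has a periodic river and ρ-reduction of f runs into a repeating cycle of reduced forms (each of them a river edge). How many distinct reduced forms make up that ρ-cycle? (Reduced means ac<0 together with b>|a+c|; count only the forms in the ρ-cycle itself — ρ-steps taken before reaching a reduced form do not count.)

D = 3696, ⌊√D⌋ = 60
descent: ρ → (15,36,-40)  [lands on river]
river: ρ → (-40,44,11)
river: ρ → (11,44,-40)
river: ρ → (-40,36,15)
river: ρ → (15,54,-13)
river: ρ → (-13,50,23)
river: ρ → (23,42,-21)
river: ρ → (-21,42,23)
river: ρ → (23,50,-13)
river: ρ → (-13,54,15)
ρ-cycle length = 10 (tail of 1 descent step not counted)

10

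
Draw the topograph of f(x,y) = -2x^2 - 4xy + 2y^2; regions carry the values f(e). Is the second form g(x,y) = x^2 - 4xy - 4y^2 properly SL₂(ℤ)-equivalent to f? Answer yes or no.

D₁ = 32, D₂ = 32
river cycle of f (length 2): (2, 4, -2), (-2, 4, 2)
river cycle of g (length 2): (-4, 4, 1), (1, 4, -4)
cycles differ ⇒ inequivalent

no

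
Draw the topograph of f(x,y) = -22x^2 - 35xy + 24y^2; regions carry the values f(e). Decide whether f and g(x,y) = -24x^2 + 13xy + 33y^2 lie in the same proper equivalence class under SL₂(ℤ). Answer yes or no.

D₁ = 3337, D₂ = 3337
river cycle of f (length 62): (24, 35, -22), (-22, 53, 6), (6, 55, -13), (-13, 49, 18), (18, 23, -39), (-39, 55, 2), (2, 57, -11), (-11, 53, 12), (12, 43, -31), (-31, 19, 24), … (52 more)
river cycle of g (length 62): (33, 53, -4), (-4, 51, 46), (46, 41, -9), (-9, 49, 26), (26, 55, -3), (-3, 53, 44), (44, 35, -12), (-12, 37, 41), (41, 45, -8), (-8, 51, 23), … (52 more)
cycles differ ⇒ inequivalent

no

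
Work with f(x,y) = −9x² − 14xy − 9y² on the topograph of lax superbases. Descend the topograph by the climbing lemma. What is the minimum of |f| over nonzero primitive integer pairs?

translate: b→-4 (≡14 mod 18), so (9,14,9)→(9,-4,4)
flip: (9,-4,4)→(4,4,9)
reduced (well bottom): (4,4,9) with a≤c, −a<b≤a
well minimum |f| = |-4| = 4 (negative-definite)

4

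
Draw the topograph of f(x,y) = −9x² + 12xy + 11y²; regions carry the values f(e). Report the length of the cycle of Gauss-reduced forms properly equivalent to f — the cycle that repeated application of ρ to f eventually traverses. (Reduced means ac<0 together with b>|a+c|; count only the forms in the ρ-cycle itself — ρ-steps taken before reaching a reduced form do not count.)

D = 540, ⌊√D⌋ = 23
river: ρ → (11,10,-10)
river: ρ → (-10,10,11)
river: ρ → (11,12,-9)
river: ρ → (-9,6,14)
river: ρ → (14,22,-1)
river: ρ → (-1,22,14)
river: ρ → (14,6,-9)
river: ρ → (-9,12,11)
ρ-cycle length = 8 (tail of 0 descent steps not counted)

8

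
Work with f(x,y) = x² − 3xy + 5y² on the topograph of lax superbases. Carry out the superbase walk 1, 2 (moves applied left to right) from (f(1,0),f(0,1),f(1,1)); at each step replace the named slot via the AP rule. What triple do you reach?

start (1,5,3) = (f(1,0),f(0,1),f(1,1))
replace slot 1: 2·(5+3) − 1 = 15 → (15,5,3)
replace slot 2: 2·(15+3) − 5 = 31 → (15,31,3)

15,31,3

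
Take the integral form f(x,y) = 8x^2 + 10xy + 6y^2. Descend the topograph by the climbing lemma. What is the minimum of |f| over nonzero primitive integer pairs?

translate: b→-6 (≡10 mod 16), so (8,10,6)→(8,-6,4)
flip: (8,-6,4)→(4,6,8)
translate: b→-2 (≡6 mod 8), so (4,6,8)→(4,-2,6)
reduced (well bottom): (4,-2,6) with a≤c, −a<b≤a
well minimum = a = 4

4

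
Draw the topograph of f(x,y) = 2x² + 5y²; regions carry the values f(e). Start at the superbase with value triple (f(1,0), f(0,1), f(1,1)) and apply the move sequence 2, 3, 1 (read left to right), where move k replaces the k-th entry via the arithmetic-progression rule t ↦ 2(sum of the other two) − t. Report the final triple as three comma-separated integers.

start (2,5,7) = (f(1,0),f(0,1),f(1,1))
replace slot 2: 2·(2+7) − 5 = 13 → (2,13,7)
replace slot 3: 2·(2+13) − 7 = 23 → (2,13,23)
replace slot 1: 2·(13+23) − 2 = 70 → (70,13,23)

70,13,23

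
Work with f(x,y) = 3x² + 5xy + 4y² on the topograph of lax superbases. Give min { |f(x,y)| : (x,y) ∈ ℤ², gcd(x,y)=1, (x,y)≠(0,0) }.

translate: b→-1 (≡5 mod 6), so (3,5,4)→(3,-1,2)
flip: (3,-1,2)→(2,1,3)
reduced (well bottom): (2,1,3) with a≤c, −a<b≤a
well minimum = a = 2

2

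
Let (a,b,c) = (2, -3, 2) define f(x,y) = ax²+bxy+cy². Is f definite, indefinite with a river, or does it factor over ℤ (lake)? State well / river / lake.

D = b²−4ac = (-3)² − 4·2·2 = -7
D < 0 ⇒ definite ⇒ every region one sign ⇒ single well

well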